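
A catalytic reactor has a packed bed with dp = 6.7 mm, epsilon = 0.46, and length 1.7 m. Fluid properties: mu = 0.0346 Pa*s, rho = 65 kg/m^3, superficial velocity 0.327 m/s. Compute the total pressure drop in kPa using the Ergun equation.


dp = 6.7 mm = 0.0067 m
Viscous term = 150*0.0346*0.327*(1-0.46)^2 / (0.0067^2*0.46^3) = 113261
Inertial term = 1.75*65*0.327^2*(1-0.46) / (0.0067*0.46^3) = 10071.5
dP/L = 113261 + 10071.5 = 123332 Pa/m
dP = 123332 * 1.7 / 1000 = 209.7 kPa

209.7 kPa


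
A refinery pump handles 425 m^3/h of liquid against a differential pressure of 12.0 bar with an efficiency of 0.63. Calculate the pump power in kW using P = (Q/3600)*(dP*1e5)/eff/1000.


Q = 425 / 3600 = 0.118056 m^3/s
P = 0.118056 * (12.0 * 1e5) / 0.63 / 1000 = 224.9

224.9 kW


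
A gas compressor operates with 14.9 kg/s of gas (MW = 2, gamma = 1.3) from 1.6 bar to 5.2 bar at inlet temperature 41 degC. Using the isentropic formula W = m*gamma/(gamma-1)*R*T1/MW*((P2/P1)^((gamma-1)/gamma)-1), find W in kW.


Isentropic work: W = m*(gamma/(gamma-1))*(R*T1/MW)*((P2/P1)^((gamma-1)/gamma) - 1)
T1 = 41 + 273.15 = 314.15 K
Pressure ratio = 5.2 / 1.6 = 3.25
Exponent = (1.3 - 1)/1.3 = 0.230769
(P2/P1)^exp - 1 = 3.25^0.230769 - 1 = 0.312583
W = 14.9 * 1.3 / 0.3 * 8.314 * 314.15 / 2 * 0.312583 = 26360

26360 kW


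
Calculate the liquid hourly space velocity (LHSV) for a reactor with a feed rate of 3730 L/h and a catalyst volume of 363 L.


LHSV = volumetric feed rate / catalyst volume
= 3730 L/h / 363 L
= 10.28 h^-1

10.28 h^-1


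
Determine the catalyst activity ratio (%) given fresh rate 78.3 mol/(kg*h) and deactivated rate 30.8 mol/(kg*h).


Activity (%) = (rate_used / rate_fresh) * 100
rate_used = 30.8, rate_fresh = 78.3
= (30.8 / 78.3) * 100
= 0.3934 * 100 = 39.34

39.34 %


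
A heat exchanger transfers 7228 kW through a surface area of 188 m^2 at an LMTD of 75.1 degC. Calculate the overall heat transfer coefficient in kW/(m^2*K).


From Q = U*A*LMTD, U = Q / (A * LMTD)
U = 7228 / (188 * 75.1) = 7228 / 14118.8 = 0.5119

0.5119 kW/(m^2*K)


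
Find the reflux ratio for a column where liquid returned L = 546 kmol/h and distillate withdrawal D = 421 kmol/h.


Reflux ratio definition: R = L / D (liquid returned / distillate withdrawn)
L = 546 kmol/h, D = 421 kmol/h
R = 546 / 421 = 1.297

1.297


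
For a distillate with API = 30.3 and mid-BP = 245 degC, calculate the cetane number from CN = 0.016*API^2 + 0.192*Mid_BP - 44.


CN = 0.016 * 30.3^2 + 0.192 * 245 - 44
CN = 14.68944 + 47.04 - 44 = 17.72944

17.72944


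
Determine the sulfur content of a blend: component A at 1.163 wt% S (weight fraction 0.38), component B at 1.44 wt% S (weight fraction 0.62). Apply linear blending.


Linear sulfur blending: S_blend = x1*S1 + x2*S2
Contribution 1: 0.38 * 1.163 = 0.44194 wt%
Contribution 2: 0.62 * 1.44 = 0.8928 wt%
S_blend = 0.44194 + 0.8928 = 1.33474

1.33474 wt%


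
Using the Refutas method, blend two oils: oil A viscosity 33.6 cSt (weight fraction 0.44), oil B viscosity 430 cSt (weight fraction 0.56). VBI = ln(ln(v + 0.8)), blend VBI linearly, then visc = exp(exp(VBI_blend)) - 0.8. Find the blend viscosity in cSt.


Refutas method: VBN_i = 14.534*ln(ln(visc_i + 0.8)) + 10.975, blended linearly by mass fraction; since VBN is linear in VBI_i = ln(ln(visc_i + 0.8)) and the fractions sum to 1, blend VBI directly: visc = exp(exp(VBI_blend)) - 0.8
VBI_1 = ln(ln(33.6 + 0.8)) = 1.26358
VBI_2 = ln(ln(430 + 0.8)) = 1.80264
VBI_blend = 0.44 * 1.26358 + 0.56 * 1.80264 = 1.56545
visc_blend = exp(exp(1.56545)) - 0.8 = 118.9

118.9 cSt


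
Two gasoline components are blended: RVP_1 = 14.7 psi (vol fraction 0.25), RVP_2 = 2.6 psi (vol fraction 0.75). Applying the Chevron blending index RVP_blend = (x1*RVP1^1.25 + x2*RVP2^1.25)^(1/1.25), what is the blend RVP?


Chevron index: RVP_blend = (sum xi*RVPi^1.25)^(1/1.25)
RVP^1.25 terms: 0.25 * 14.7^1.25 + 0.75 * 2.6^1.25 = 9.67208
RVP_blend = 9.67208^(1/1.25) = 6.144

6.144 psi


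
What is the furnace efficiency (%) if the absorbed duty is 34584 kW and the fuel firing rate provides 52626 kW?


Furnace efficiency = Q_absorbed / Q_fuel * 100
= 34584 / 52626 * 100 = 65.72

65.72 %


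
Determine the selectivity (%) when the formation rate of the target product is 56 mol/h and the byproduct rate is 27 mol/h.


Selectivity = desired / (desired + undesired) * 100
Total products = 56 + 27 = 83 mol/h
S = 56 / 83 * 100
= 0.6747 * 100
= 67.47 %

67.47 %


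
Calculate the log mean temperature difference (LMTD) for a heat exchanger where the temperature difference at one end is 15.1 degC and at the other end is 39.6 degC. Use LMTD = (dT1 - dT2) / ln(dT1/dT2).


LMTD = (dT1 - dT2) / ln(dT1/dT2)
= (15.1 - 39.6) / ln(15.1 / 39.6) = -24.5 / -0.964134 = 25.41

25.41 degC


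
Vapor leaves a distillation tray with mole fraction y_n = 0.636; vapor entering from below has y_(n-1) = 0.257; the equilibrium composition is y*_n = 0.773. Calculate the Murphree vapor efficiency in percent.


Murphree vapor efficiency: EMV = (y_n - y_(n-1)) / (y*_n - y_(n-1)) * 100
EMV = (0.636 - 0.257) / (0.773 - 0.257) * 100 = 0.379 / 0.516 * 100 = 73.45

73.45 %


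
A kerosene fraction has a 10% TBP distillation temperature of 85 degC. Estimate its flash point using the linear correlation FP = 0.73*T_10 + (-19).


FP = 0.73 * 85 + (-19) = 43.05

43.05 degC


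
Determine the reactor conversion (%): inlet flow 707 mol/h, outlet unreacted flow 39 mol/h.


X = (F_in - F_out) / F_in * 100
Moles reacted = 707 - 39 = 668
X = 668 / 707 * 100
= 0.9448 * 100
= 94.48 %

94.48 %


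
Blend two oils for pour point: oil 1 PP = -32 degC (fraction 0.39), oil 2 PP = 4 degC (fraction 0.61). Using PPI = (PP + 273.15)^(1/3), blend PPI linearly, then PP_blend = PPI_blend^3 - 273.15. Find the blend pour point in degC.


PPI_1 = (-32 + 273.15)^(1/3) = 6.224375
PPI_2 = (4 + 273.15)^(1/3) = 6.51986
PPI_blend = 0.39 * 6.224375 + 0.61 * 6.51986 = 6.404621
PP_blend = 6.404621^3 - 273.15 = 262.7122 - 273.15 = -10.44

-10.44 degC


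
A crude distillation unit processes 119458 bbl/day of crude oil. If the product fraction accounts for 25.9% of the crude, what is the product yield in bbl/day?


Crude throughput = 119458 bbl/day
Fraction yield = 25.9%
yield = throughput * fraction / 100
yield = 119458 * 25.9 / 100 = 30939.622

30939.622 bbl/day


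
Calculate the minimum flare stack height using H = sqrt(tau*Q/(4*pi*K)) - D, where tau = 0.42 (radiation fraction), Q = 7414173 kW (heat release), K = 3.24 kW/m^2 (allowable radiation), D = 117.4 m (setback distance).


tau*Q/(4*pi*K) = 0.42 * 7414173 / (4 * pi * 3.24) = 76481.6
sqrt(76481.6) = 276.553
H = 276.553 - 117.4 = 159.2

159.2 m


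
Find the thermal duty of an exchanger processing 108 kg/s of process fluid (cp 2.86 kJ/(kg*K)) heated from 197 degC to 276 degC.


Q = m_dot * cp * delta_T
delta_T = 276 - 197 = 79 K
Q = 108 * 2.86 * 79
= 308.88 * 79
= 24401.52 kW

24401.52 kW


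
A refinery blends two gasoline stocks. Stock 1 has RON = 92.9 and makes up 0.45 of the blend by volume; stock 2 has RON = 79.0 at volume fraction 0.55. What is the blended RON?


Linear blending: RON_blend = sum(vi * RONi)
Contribution 1: 0.45 * 92.9 = 41.805
Contribution 2: 0.55 * 79.0 = 43.45
RON_blend = 41.805 + 43.45 = 85.255

85.255


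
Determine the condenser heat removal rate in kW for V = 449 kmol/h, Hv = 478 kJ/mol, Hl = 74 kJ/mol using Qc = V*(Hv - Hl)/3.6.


Qc = 449 * (478 - 74) / 3.6 = 449 * 404 / 3.6 = 50390

50390 kW


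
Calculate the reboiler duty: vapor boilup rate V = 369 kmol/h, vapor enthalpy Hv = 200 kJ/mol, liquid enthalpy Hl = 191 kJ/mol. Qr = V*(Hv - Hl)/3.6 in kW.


Qr = 369 * (200 - 191) / 3.6 = 369 * 9 / 3.6 = 922.5

922.5 kW


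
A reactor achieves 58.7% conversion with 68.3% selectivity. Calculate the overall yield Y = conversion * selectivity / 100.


Overall yield = conversion (%) * selectivity (%) / 100
Conversion = 58.7%, Selectivity = 68.3%
Y = 58.7 * 68.3 / 100
= 40.0921 %

40.0921 %


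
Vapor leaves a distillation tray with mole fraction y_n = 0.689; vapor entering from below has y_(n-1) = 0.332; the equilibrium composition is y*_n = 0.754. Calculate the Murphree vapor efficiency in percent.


Murphree vapor efficiency: EMV = (y_n - y_(n-1)) / (y*_n - y_(n-1)) * 100
EMV = (0.689 - 0.332) / (0.754 - 0.332) * 100 = 0.357 / 0.422 * 100 = 84.60

84.60 %


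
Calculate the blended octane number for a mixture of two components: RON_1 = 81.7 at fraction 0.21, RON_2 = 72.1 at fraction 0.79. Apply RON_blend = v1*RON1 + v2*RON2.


Linear blending: RON_blend = sum(vi * RONi)
Contribution 1: 0.21 * 81.7 = 17.157
Contribution 2: 0.79 * 72.1 = 56.959
RON_blend = 17.157 + 56.959 = 74.116

74.116


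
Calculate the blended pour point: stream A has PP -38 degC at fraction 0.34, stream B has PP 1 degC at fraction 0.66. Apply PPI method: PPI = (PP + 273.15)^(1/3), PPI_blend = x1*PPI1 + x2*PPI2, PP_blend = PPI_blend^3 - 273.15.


PPI_1 = (-38 + 273.15)^(1/3) = 6.172318
PPI_2 = (1 + 273.15)^(1/3) = 6.49625
PPI_blend = 0.34 * 6.172318 + 0.66 * 6.49625 = 6.386113
PP_blend = 6.386113^3 - 273.15 = 260.4413 - 273.15 = -12.71

-12.71 degC


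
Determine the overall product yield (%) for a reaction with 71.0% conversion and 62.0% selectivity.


Overall yield = conversion (%) * selectivity (%) / 100
Conversion = 71.0%, Selectivity = 62.0%
Y = 71.0 * 62.0 / 100
= 44.02 %

44.02 %


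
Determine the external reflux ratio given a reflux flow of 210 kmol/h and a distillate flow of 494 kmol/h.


Reflux ratio definition: R = L / D (liquid returned / distillate withdrawn)
L = 210 kmol/h, D = 494 kmol/h
R = 210 / 494 = 0.4251

0.4251


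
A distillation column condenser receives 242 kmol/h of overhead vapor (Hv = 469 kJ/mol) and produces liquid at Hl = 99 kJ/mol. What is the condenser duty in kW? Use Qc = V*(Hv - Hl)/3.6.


Qc = 242 * (469 - 99) / 3.6 = 242 * 370 / 3.6 = 24870

24870 kW


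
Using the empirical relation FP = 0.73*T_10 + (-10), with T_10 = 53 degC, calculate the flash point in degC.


FP = 0.73 * 53 + (-10) = 28.69

28.69 degC


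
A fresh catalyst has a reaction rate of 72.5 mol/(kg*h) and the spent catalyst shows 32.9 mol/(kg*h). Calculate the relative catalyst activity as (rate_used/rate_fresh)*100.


Activity (%) = (rate_used / rate_fresh) * 100
rate_used = 32.9, rate_fresh = 72.5
= (32.9 / 72.5) * 100
= 0.4538 * 100 = 45.38

45.38 %


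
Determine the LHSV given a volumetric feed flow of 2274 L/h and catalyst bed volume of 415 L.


LHSV = volumetric feed rate / catalyst volume
= 2274 L/h / 415 L
= 5.480 h^-1

5.480 h^-1


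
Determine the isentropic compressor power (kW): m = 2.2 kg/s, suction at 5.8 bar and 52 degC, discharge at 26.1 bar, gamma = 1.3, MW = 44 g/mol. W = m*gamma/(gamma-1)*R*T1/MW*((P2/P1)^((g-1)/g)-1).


Isentropic work: W = m*(gamma/(gamma-1))*(R*T1/MW)*((P2/P1)^((gamma-1)/gamma) - 1)
T1 = 52 + 273.15 = 325.15 K
Pressure ratio = 26.1 / 5.8 = 4.5
Exponent = (1.3 - 1)/1.3 = 0.230769
(P2/P1)^exp - 1 = 4.5^0.230769 - 1 = 0.41495
W = 2.2 * 1.3 / 0.3 * 8.314 * 325.15 / 44 * 0.41495 = 243.0

243.0 kW


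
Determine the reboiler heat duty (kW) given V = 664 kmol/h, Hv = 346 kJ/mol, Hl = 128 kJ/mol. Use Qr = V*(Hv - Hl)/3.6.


Qr = 664 * (346 - 128) / 3.6 = 664 * 218 / 3.6 = 40210

40210 kW


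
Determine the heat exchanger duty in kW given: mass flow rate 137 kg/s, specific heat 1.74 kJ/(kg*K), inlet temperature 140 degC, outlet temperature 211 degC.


Q = m_dot * cp * delta_T
delta_T = 211 - 140 = 71 K
Q = 137 * 1.74 * 71
= 238.38 * 71
= 16924.98 kW

16924.98 kW


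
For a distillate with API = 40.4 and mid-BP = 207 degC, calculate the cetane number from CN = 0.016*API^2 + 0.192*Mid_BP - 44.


CN = 0.016 * 40.4^2 + 0.192 * 207 - 44
CN = 26.11456 + 39.744 - 44 = 21.85856

21.85856


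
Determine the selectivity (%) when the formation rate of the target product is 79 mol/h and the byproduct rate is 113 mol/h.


Selectivity = desired / (desired + undesired) * 100
Total products = 79 + 113 = 192 mol/h
S = 79 / 192 * 100
= 0.4115 * 100
= 41.15 %

41.15 %


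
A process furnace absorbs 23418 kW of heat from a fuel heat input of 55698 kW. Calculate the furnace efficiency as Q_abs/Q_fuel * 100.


Furnace efficiency = Q_absorbed / Q_fuel * 100
= 23418 / 55698 * 100 = 42.04

42.04 %


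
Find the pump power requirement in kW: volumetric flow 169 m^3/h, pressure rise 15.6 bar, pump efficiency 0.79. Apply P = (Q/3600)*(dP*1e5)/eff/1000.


Q = 169 / 3600 = 0.0469444 m^3/s
P = 0.0469444 * (15.6 * 1e5) / 0.79 / 1000 = 92.70

92.70 kW


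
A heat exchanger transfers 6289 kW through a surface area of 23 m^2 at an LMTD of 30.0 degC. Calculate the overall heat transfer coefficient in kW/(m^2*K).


From Q = U*A*LMTD, U = Q / (A * LMTD)
U = 6289 / (23 * 30.0) = 6289 / 690 = 9.114

9.114 kW/(m^2*K)


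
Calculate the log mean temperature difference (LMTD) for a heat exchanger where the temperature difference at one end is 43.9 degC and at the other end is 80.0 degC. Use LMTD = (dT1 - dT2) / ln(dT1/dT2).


LMTD = (dT1 - dT2) / ln(dT1/dT2)
= (43.9 - 80.0) / ln(43.9 / 80.0) = -36.1 / -0.600112 = 60.16

60.16 degC


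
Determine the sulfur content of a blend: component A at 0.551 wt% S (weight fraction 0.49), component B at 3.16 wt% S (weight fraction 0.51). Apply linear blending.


Linear sulfur blending: S_blend = x1*S1 + x2*S2
Contribution 1: 0.49 * 0.551 = 0.26999 wt%
Contribution 2: 0.51 * 3.16 = 1.6116 wt%
S_blend = 0.26999 + 1.6116 = 1.88159

1.88159 wt%


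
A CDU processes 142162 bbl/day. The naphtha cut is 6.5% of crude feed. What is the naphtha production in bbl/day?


Crude throughput = 142162 bbl/day
Fraction yield = 6.5%
yield = throughput * fraction / 100
yield = 142162 * 6.5 / 100 = 9240.53

9240.53 bbl/day


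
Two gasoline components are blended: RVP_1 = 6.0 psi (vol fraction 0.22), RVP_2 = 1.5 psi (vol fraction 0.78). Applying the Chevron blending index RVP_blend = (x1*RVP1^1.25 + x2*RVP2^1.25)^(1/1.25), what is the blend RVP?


Chevron index: RVP_blend = (sum xi*RVPi^1.25)^(1/1.25)
RVP^1.25 terms: 0.22 * 6.0^1.25 + 0.78 * 1.5^1.25 = 3.36073
RVP_blend = 3.36073^(1/1.25) = 2.637

2.637 psi


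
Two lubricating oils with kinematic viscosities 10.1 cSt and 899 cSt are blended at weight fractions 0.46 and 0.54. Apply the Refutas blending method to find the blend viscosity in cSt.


Refutas method: VBN_i = 14.534*ln(ln(visc_i + 0.8)) + 10.975, blended linearly by mass fraction; since VBN is linear in VBI_i = ln(ln(visc_i + 0.8)) and the fractions sum to 1, blend VBI directly: visc = exp(exp(VBI_blend)) - 0.8
VBI_1 = ln(ln(10.1 + 0.8)) = 0.870776
VBI_2 = ln(ln(899 + 0.8)) = 1.91724
VBI_blend = 0.46 * 0.870776 + 0.54 * 1.91724 = 1.43587
visc_blend = exp(exp(1.43587)) - 0.8 = 66.11

66.11 cSt


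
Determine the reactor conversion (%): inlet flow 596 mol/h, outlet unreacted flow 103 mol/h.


X = (F_in - F_out) / F_in * 100
Moles reacted = 596 - 103 = 493
X = 493 / 596 * 100
= 0.8272 * 100
= 82.72 %

82.72 %


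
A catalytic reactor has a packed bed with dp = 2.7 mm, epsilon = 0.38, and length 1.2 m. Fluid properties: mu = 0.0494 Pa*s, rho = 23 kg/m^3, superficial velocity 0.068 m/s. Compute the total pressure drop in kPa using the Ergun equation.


dp = 2.7 mm = 0.0027 m
Viscous term = 150*0.0494*0.068*(1-0.38)^2 / (0.0027^2*0.38^3) = 484208
Inertial term = 1.75*23*0.068^2*(1-0.38) / (0.0027*0.38^3) = 778.863
dP/L = 484208 + 778.863 = 484987 Pa/m
dP = 484987 * 1.2 / 1000 = 582.0 kPa

582.0 kPa


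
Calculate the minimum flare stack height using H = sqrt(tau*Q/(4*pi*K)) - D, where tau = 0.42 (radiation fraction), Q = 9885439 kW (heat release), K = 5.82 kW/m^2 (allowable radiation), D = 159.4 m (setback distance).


tau*Q/(4*pi*K) = 0.42 * 9885439 / (4 * pi * 5.82) = 56769.2
sqrt(56769.2) = 238.263
H = 238.263 - 159.4 = 78.86

78.86 m


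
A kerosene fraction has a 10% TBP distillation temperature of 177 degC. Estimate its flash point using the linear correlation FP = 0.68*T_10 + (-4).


FP = 0.68 * 177 + (-4) = 116.36

116.36 degC


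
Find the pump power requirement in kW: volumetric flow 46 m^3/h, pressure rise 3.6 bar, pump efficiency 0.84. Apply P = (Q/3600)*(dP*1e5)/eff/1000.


Q = 46 / 3600 = 0.0127778 m^3/s
P = 0.0127778 * (3.6 * 1e5) / 0.84 / 1000 = 5.476

5.476 kW


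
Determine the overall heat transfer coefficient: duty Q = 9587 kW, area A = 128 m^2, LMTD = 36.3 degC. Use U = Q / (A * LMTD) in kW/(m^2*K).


From Q = U*A*LMTD, U = Q / (A * LMTD)
U = 9587 / (128 * 36.3) = 9587 / 4646.4 = 2.063

2.063 kW/(m^2*K)


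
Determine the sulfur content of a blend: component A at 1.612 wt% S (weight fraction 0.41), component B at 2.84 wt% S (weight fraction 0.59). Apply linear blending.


Linear sulfur blending: S_blend = x1*S1 + x2*S2
Contribution 1: 0.41 * 1.612 = 0.66092 wt%
Contribution 2: 0.59 * 2.84 = 1.6756 wt%
S_blend = 0.66092 + 1.6756 = 2.33652

2.33652 wt%


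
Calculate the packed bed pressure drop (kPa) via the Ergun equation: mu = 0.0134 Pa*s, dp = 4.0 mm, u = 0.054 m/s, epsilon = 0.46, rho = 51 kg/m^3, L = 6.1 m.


dp = 4.0 mm = 0.004 m
Viscous term = 150*0.0134*0.054*(1-0.46)^2 / (0.004^2*0.46^3) = 20322.8
Inertial term = 1.75*51*0.054^2*(1-0.46) / (0.004*0.46^3) = 360.957
dP/L = 20322.8 + 360.957 = 20683.8 Pa/m
dP = 20683.8 * 6.1 / 1000 = 126.2 kPa

126.2 kPa


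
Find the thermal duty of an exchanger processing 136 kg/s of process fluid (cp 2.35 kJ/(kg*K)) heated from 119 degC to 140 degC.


Q = m_dot * cp * delta_T
delta_T = 140 - 119 = 21 K
Q = 136 * 2.35 * 21
= 319.6 * 21
= 6711.6 kW

6711.6 kW


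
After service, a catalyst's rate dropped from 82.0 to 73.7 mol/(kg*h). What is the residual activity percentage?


Activity (%) = (rate_used / rate_fresh) * 100
rate_used = 73.7, rate_fresh = 82.0
= (73.7 / 82.0) * 100
= 0.8988 * 100 = 89.88

89.88 %


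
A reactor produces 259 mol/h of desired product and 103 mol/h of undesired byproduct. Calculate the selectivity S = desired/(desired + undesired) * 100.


Selectivity = desired / (desired + undesired) * 100
Total products = 259 + 103 = 362 mol/h
S = 259 / 362 * 100
= 0.7155 * 100
= 71.55 %

71.55 %


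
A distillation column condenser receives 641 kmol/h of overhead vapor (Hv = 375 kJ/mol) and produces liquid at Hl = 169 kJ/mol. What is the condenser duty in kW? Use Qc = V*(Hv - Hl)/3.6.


Qc = 641 * (375 - 169) / 3.6 = 641 * 206 / 3.6 = 36680

36680 kW


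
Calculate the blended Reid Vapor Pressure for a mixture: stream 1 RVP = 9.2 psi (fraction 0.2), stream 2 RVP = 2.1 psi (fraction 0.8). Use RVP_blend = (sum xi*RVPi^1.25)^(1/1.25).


Chevron index: RVP_blend = (sum xi*RVPi^1.25)^(1/1.25)
RVP^1.25 terms: 0.2 * 9.2^1.25 + 0.8 * 2.1^1.25 = 5.22692
RVP_blend = 5.22692^(1/1.25) = 3.755

3.755 psi


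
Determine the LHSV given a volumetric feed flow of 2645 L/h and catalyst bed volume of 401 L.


LHSV = volumetric feed rate / catalyst volume
= 2645 L/h / 401 L
= 6.596 h^-1

6.596 h^-1


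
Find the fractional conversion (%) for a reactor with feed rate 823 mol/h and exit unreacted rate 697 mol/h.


X = (F_in - F_out) / F_in * 100
Moles reacted = 823 - 697 = 126
X = 126 / 823 * 100
= 0.1531 * 100
= 15.31 %

15.31 %


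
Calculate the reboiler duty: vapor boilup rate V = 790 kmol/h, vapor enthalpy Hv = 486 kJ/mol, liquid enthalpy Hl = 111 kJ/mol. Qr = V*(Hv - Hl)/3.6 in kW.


Qr = 790 * (486 - 111) / 3.6 = 790 * 375 / 3.6 = 82290

82290 kW


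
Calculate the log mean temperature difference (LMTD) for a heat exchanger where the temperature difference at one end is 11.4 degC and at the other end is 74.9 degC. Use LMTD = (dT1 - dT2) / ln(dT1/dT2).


LMTD = (dT1 - dT2) / ln(dT1/dT2)
= (11.4 - 74.9) / ln(11.4 / 74.9) = -63.5 / -1.88254 = 33.73

33.73 degC


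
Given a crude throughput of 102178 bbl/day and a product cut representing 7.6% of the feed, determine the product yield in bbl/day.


Crude throughput = 102178 bbl/day
Fraction yield = 7.6%
yield = throughput * fraction / 100
yield = 102178 * 7.6 / 100 = 7765.528

7765.528 bbl/day


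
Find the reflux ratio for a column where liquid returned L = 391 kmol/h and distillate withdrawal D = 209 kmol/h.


Reflux ratio definition: R = L / D (liquid returned / distillate withdrawn)
L = 391 kmol/h, D = 209 kmol/h
R = 391 / 209 = 1.871

1.871


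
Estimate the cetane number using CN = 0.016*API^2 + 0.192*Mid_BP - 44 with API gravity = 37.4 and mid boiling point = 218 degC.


CN = 0.016 * 37.4^2 + 0.192 * 218 - 44
CN = 22.38016 + 41.856 - 44 = 20.23616

20.23616


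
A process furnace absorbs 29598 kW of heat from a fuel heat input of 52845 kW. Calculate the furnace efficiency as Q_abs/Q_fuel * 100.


Furnace efficiency = Q_absorbed / Q_fuel * 100
= 29598 / 52845 * 100 = 56.01

56.01 %


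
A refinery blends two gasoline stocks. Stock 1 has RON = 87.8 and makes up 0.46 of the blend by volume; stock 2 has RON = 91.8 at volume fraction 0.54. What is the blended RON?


Linear blending: RON_blend = sum(vi * RONi)
Contribution 1: 0.46 * 87.8 = 40.388
Contribution 2: 0.54 * 91.8 = 49.572
RON_blend = 40.388 + 49.572 = 89.96

89.96


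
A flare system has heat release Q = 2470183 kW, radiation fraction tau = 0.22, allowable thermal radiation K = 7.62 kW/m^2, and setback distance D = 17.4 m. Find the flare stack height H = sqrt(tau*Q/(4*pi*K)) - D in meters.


tau*Q/(4*pi*K) = 0.22 * 2470183 / (4 * pi * 7.62) = 5675.28
sqrt(5675.28) = 75.3345
H = 75.3345 - 17.4 = 57.93

57.93 m


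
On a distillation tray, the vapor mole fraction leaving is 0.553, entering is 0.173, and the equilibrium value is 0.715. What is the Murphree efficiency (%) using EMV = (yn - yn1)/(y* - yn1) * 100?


Murphree vapor efficiency: EMV = (y_n - y_(n-1)) / (y*_n - y_(n-1)) * 100
EMV = (0.553 - 0.173) / (0.715 - 0.173) * 100 = 0.38 / 0.542 * 100 = 70.11

70.11 %


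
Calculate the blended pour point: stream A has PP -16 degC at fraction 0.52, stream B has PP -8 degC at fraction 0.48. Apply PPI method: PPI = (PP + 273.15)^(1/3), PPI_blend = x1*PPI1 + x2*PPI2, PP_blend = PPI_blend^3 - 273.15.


PPI_1 = (-16 + 273.15)^(1/3) = 6.359098
PPI_2 = (-8 + 273.15)^(1/3) = 6.42437
PPI_blend = 0.52 * 6.359098 + 0.48 * 6.42437 = 6.390429
PP_blend = 6.390429^3 - 273.15 = 260.9697 - 273.15 = -12.18

-12.18 degC


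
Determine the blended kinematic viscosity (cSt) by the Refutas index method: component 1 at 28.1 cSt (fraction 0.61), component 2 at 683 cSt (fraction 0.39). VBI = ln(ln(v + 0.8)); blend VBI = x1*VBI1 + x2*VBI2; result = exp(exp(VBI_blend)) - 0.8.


Refutas method: VBN_i = 14.534*ln(ln(visc_i + 0.8)) + 10.975, blended linearly by mass fraction; since VBN is linear in VBI_i = ln(ln(visc_i + 0.8)) and the fractions sum to 1, blend VBI directly: visc = exp(exp(VBI_blend)) - 0.8
VBI_1 = ln(ln(28.1 + 0.8)) = 1.21308
VBI_2 = ln(ln(683 + 0.8)) = 1.87605
VBI_blend = 0.61 * 1.21308 + 0.39 * 1.87605 = 1.47164
visc_blend = exp(exp(1.47164)) - 0.8 = 77.17

77.17 cSt


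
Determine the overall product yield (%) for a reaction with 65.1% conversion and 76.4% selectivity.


Overall yield = conversion (%) * selectivity (%) / 100
Conversion = 65.1%, Selectivity = 76.4%
Y = 65.1 * 76.4 / 100
= 49.7364 %

49.7364 %


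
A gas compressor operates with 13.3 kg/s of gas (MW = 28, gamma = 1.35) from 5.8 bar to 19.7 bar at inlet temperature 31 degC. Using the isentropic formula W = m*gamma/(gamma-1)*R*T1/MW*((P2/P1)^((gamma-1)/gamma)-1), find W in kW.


Isentropic work: W = m*(gamma/(gamma-1))*(R*T1/MW)*((P2/P1)^((gamma-1)/gamma) - 1)
T1 = 31 + 273.15 = 304.15 K
Pressure ratio = 19.7 / 5.8 = 3.39655
Exponent = (1.35 - 1)/1.35 = 0.259259
(P2/P1)^exp - 1 = 3.39655^0.259259 - 1 = 0.373018
W = 13.3 * 1.35 / 0.35 * 8.314 * 304.15 / 28 * 0.373018 = 1728

1728 kW


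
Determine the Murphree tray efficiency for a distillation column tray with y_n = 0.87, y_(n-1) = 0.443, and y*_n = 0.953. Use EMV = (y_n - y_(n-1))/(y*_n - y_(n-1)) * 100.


Murphree vapor efficiency: EMV = (y_n - y_(n-1)) / (y*_n - y_(n-1)) * 100
EMV = (0.87 - 0.443) / (0.953 - 0.443) * 100 = 0.427 / 0.51 * 100 = 83.73

83.73 %


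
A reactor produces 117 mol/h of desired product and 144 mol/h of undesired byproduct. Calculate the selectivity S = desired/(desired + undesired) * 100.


Selectivity = desired / (desired + undesired) * 100
Total products = 117 + 144 = 261 mol/h
S = 117 / 261 * 100
= 0.4483 * 100
= 44.83 %

44.83 %


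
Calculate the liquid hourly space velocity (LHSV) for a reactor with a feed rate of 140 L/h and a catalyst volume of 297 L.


LHSV = volumetric feed rate / catalyst volume
= 140 L/h / 297 L
= 0.4714 h^-1

0.4714 h^-1


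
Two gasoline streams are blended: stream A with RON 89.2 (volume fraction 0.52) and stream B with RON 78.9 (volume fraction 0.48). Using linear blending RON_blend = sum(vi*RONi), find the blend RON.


Linear blending: RON_blend = sum(vi * RONi)
Contribution 1: 0.52 * 89.2 = 46.384
Contribution 2: 0.48 * 78.9 = 37.872
RON_blend = 46.384 + 37.872 = 84.256

84.256


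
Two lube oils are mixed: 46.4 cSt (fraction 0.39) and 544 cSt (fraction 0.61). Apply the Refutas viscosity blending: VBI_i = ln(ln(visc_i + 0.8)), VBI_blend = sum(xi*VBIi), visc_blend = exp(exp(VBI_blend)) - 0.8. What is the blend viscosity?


Refutas method: VBN_i = 14.534*ln(ln(visc_i + 0.8)) + 10.975, blended linearly by mass fraction; since VBN is linear in VBI_i = ln(ln(visc_i + 0.8)) and the fractions sum to 1, blend VBI directly: visc = exp(exp(VBI_blend)) - 0.8
VBI_1 = ln(ln(46.4 + 0.8)) = 1.34921
VBI_2 = ln(ln(544 + 0.8)) = 1.84062
VBI_blend = 0.39 * 1.34921 + 0.61 * 1.84062 = 1.64897
visc_blend = exp(exp(1.64897)) - 0.8 = 180.8

180.8 cSt


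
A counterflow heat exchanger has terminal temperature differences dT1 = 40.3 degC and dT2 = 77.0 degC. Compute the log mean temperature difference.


LMTD = (dT1 - dT2) / ln(dT1/dT2)
= (40.3 - 77.0) / ln(40.3 / 77.0) = -36.7 / -0.647454 = 56.68

56.68 degC


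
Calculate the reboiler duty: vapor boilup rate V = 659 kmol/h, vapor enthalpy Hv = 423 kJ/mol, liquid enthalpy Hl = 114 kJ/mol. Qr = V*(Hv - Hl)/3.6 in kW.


Qr = 659 * (423 - 114) / 3.6 = 659 * 309 / 3.6 = 56560

56560 kW


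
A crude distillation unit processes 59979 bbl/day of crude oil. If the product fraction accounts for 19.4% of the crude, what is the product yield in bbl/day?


Crude throughput = 59979 bbl/day
Fraction yield = 19.4%
yield = throughput * fraction / 100
yield = 59979 * 19.4 / 100 = 11635.926

11635.926 bbl/day


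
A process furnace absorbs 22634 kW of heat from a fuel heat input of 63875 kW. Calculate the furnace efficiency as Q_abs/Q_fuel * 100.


Furnace efficiency = Q_absorbed / Q_fuel * 100
= 22634 / 63875 * 100 = 35.43

35.43 %


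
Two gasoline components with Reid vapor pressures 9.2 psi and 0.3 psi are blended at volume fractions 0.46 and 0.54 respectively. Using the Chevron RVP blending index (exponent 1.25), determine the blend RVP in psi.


Chevron index: RVP_blend = (sum xi*RVPi^1.25)^(1/1.25)
RVP^1.25 terms: 0.46 * 9.2^1.25 + 0.54 * 0.3^1.25 = 7.49032
RVP_blend = 7.49032^(1/1.25) = 5.007

5.007 psi


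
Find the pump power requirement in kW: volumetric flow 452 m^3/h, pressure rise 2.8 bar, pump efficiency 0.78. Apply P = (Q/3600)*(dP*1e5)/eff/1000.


Q = 452 / 3600 = 0.125556 m^3/s
P = 0.125556 * (2.8 * 1e5) / 0.78 / 1000 = 45.07

45.07 kW


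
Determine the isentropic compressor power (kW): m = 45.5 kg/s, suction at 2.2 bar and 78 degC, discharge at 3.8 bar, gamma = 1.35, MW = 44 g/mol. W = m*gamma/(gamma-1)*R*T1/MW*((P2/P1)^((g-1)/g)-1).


Isentropic work: W = m*(gamma/(gamma-1))*(R*T1/MW)*((P2/P1)^((gamma-1)/gamma) - 1)
T1 = 78 + 273.15 = 351.15 K
Pressure ratio = 3.8 / 2.2 = 1.72727
Exponent = (1.35 - 1)/1.35 = 0.259259
(P2/P1)^exp - 1 = 1.72727^0.259259 - 1 = 0.152226
W = 45.5 * 1.35 / 0.35 * 8.314 * 351.15 / 44 * 0.152226 = 1773

1773 kW


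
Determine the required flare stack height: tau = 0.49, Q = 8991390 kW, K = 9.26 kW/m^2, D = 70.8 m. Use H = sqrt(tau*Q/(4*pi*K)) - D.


tau*Q/(4*pi*K) = 0.49 * 8991390 / (4 * pi * 9.26) = 37861.9
sqrt(37861.9) = 194.581
H = 194.581 - 70.8 = 123.8

123.8 m


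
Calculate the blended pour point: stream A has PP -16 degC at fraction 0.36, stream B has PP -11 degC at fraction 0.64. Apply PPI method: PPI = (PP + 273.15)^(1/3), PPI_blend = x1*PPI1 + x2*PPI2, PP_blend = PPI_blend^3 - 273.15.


PPI_1 = (-16 + 273.15)^(1/3) = 6.359098
PPI_2 = (-11 + 273.15)^(1/3) = 6.400049
PPI_blend = 0.36 * 6.359098 + 0.64 * 6.400049 = 6.385307
PP_blend = 6.385307^3 - 273.15 = 260.3427 - 273.15 = -12.81

-12.81 degC


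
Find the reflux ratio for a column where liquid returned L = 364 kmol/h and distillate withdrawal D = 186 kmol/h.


Reflux ratio definition: R = L / D (liquid returned / distillate withdrawn)
L = 364 kmol/h, D = 186 kmol/h
R = 364 / 186 = 1.957

1.957


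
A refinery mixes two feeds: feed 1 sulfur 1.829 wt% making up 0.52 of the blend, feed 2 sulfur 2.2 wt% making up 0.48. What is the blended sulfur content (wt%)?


Linear sulfur blending: S_blend = x1*S1 + x2*S2
Contribution 1: 0.52 * 1.829 = 0.95108 wt%
Contribution 2: 0.48 * 2.2 = 1.056 wt%
S_blend = 0.95108 + 1.056 = 2.00708

2.00708 wt%


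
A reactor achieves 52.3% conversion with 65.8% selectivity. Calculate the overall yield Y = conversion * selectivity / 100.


Overall yield = conversion (%) * selectivity (%) / 100
Conversion = 52.3%, Selectivity = 65.8%
Y = 52.3 * 65.8 / 100
= 34.4134 %

34.4134 %


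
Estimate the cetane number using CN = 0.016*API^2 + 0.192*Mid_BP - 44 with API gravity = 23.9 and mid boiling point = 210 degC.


CN = 0.016 * 23.9^2 + 0.192 * 210 - 44
CN = 9.13936 + 40.32 - 44 = 5.45936

5.45936


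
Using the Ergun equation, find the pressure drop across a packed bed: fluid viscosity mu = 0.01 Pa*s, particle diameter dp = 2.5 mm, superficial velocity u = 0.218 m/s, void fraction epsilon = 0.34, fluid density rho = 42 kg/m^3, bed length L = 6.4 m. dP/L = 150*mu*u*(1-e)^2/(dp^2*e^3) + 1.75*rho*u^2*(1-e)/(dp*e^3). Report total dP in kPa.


dp = 2.5 mm = 0.0025 m
Viscous term = 150*0.01*0.218*(1-0.34)^2 / (0.0025^2*0.34^3) = 579854
Inertial term = 1.75*42*0.218^2*(1-0.34) / (0.0025*0.34^3) = 23462.1
dP/L = 579854 + 23462.1 = 603316 Pa/m
dP = 603316 * 6.4 / 1000 = 3861 kPa

3861 kPa


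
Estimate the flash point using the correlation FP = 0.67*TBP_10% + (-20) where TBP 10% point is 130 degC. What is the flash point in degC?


FP = 0.67 * 130 + (-20) = 67.1

67.1 degC


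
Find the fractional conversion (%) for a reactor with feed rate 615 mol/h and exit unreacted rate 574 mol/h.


X = (F_in - F_out) / F_in * 100
Moles reacted = 615 - 574 = 41
X = 41 / 615 * 100
= 0.06667 * 100
= 6.667 %

6.667 %


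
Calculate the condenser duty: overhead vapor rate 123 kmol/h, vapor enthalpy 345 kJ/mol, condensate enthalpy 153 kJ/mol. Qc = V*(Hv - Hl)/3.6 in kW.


Qc = 123 * (345 - 153) / 3.6 = 123 * 192 / 3.6 = 6560

6560 kW


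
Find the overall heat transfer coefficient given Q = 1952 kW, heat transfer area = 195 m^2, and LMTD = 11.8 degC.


From Q = U*A*LMTD, U = Q / (A * LMTD)
U = 1952 / (195 * 11.8) = 1952 / 2301 = 0.8483

0.8483 kW/(m^2*K)


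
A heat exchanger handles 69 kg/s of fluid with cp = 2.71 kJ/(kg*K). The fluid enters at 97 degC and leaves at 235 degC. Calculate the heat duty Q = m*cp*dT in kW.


Q = m_dot * cp * delta_T
delta_T = 235 - 97 = 138 K
Q = 69 * 2.71 * 138
= 186.99 * 138
= 25804.62 kW

25804.62 kW


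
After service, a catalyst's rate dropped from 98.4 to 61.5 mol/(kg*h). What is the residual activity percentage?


Activity (%) = (rate_used / rate_fresh) * 100
rate_used = 61.5, rate_fresh = 98.4
= (61.5 / 98.4) * 100
= 0.6250 * 100 = 62.50

62.50 %


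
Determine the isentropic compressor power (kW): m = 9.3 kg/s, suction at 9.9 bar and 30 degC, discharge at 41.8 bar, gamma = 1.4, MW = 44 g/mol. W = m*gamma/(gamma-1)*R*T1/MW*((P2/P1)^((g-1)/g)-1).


Isentropic work: W = m*(gamma/(gamma-1))*(R*T1/MW)*((P2/P1)^((gamma-1)/gamma) - 1)
T1 = 30 + 273.15 = 303.15 K
Pressure ratio = 41.8 / 9.9 = 4.22222
Exponent = (1.4 - 1)/1.4 = 0.285714
(P2/P1)^exp - 1 = 4.22222^0.285714 - 1 = 0.509127
W = 9.3 * 1.4 / 0.4 * 8.314 * 303.15 / 44 * 0.509127 = 949.3

949.3 kW


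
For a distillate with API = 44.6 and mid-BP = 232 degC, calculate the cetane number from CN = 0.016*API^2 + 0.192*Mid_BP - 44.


CN = 0.016 * 44.6^2 + 0.192 * 232 - 44
CN = 31.82656 + 44.544 - 44 = 32.37056

32.37056


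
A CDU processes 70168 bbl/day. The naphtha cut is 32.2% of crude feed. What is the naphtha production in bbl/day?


Crude throughput = 70168 bbl/day
Fraction yield = 32.2%
yield = throughput * fraction / 100
yield = 70168 * 32.2 / 100 = 22594.096

22594.096 bbl/day


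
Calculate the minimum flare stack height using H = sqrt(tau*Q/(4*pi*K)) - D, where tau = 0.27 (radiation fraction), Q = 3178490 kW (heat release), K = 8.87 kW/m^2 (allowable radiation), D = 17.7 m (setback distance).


tau*Q/(4*pi*K) = 0.27 * 3178490 / (4 * pi * 8.87) = 7699.3
sqrt(7699.3) = 87.7457
H = 87.7457 - 17.7 = 70.05

70.05 m


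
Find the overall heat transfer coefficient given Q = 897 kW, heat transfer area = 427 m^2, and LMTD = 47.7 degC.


From Q = U*A*LMTD, U = Q / (A * LMTD)
U = 897 / (427 * 47.7) = 897 / 20367.9 = 0.04404

0.04404 kW/(m^2*K)


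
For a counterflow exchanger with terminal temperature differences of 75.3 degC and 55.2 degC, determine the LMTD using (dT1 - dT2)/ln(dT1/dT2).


LMTD = (dT1 - dT2) / ln(dT1/dT2)
= (75.3 - 55.2) / ln(75.3 / 55.2) = 20.1 / 0.310517 = 64.73

64.73 degC


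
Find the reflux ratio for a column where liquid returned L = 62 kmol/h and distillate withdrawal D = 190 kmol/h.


Reflux ratio definition: R = L / D (liquid returned / distillate withdrawn)
L = 62 kmol/h, D = 190 kmol/h
R = 62 / 190 = 0.3263

0.3263


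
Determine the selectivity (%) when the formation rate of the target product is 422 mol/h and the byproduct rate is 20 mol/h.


Selectivity = desired / (desired + undesired) * 100
Total products = 422 + 20 = 442 mol/h
S = 422 / 442 * 100
= 0.9548 * 100
= 95.48 %

95.48 %


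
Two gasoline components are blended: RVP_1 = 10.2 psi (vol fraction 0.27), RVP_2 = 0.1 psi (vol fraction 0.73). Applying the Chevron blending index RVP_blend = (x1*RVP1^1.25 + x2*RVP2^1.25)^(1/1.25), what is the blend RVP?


Chevron index: RVP_blend = (sum xi*RVPi^1.25)^(1/1.25)
RVP^1.25 terms: 0.27 * 10.2^1.25 + 0.73 * 0.1^1.25 = 4.96274
RVP_blend = 4.96274^(1/1.25) = 3.602

3.602 psi


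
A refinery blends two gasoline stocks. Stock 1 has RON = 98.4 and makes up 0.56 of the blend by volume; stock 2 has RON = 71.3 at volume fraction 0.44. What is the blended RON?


Linear blending: RON_blend = sum(vi * RONi)
Contribution 1: 0.56 * 98.4 = 55.104
Contribution 2: 0.44 * 71.3 = 31.372
RON_blend = 55.104 + 31.372 = 86.476

86.476


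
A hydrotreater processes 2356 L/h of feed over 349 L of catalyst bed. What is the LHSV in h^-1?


LHSV = volumetric feed rate / catalyst volume
= 2356 L/h / 349 L
= 6.751 h^-1

6.751 h^-1


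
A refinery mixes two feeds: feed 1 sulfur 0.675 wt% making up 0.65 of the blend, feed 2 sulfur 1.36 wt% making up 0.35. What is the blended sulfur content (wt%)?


Linear sulfur blending: S_blend = x1*S1 + x2*S2
Contribution 1: 0.65 * 0.675 = 0.43875 wt%
Contribution 2: 0.35 * 1.36 = 0.476 wt%
S_blend = 0.43875 + 0.476 = 0.91475

0.91475 wt%


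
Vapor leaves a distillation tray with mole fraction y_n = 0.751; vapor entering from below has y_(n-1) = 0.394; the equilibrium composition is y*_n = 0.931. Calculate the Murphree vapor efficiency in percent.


Murphree vapor efficiency: EMV = (y_n - y_(n-1)) / (y*_n - y_(n-1)) * 100
EMV = (0.751 - 0.394) / (0.931 - 0.394) * 100 = 0.357 / 0.537 * 100 = 66.48

66.48 %


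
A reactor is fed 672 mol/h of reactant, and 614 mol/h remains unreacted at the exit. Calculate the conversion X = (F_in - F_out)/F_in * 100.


X = (F_in - F_out) / F_in * 100
Moles reacted = 672 - 614 = 58
X = 58 / 672 * 100
= 0.08631 * 100
= 8.631 %

8.631 %


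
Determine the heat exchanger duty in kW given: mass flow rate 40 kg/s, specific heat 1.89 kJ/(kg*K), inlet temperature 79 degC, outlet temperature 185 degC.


Q = m_dot * cp * delta_T
delta_T = 185 - 79 = 106 K
Q = 40 * 1.89 * 106
= 75.6 * 106
= 8013.6 kW

8013.6 kW


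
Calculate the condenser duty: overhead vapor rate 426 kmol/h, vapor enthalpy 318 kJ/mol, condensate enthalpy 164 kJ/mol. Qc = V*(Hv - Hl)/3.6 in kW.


Qc = 426 * (318 - 164) / 3.6 = 426 * 154 / 3.6 = 18220

18220 kW


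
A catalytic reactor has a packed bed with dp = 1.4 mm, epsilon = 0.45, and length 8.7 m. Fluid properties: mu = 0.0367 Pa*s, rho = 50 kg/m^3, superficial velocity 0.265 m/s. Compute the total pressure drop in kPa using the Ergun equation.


dp = 1.4 mm = 0.0014 m
Viscous term = 150*0.0367*0.265*(1-0.45)^2 / (0.0014^2*0.45^3) = 2470790
Inertial term = 1.75*50*0.265^2*(1-0.45) / (0.0014*0.45^3) = 26490.9
dP/L = 2470790 + 26490.9 = 2497280 Pa/m
dP = 2497280 * 8.7 / 1000 = 21730 kPa

21730 kPa


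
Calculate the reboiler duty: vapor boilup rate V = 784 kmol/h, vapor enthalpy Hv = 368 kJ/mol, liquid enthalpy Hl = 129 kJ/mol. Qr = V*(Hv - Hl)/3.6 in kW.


Qr = 784 * (368 - 129) / 3.6 = 784 * 239 / 3.6 = 52050

52050 kW


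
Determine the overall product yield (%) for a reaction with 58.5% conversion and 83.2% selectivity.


Overall yield = conversion (%) * selectivity (%) / 100
Conversion = 58.5%, Selectivity = 83.2%
Y = 58.5 * 83.2 / 100
= 48.672 %

48.672 %


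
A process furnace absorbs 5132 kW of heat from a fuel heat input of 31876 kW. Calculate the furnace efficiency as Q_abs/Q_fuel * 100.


Furnace efficiency = Q_absorbed / Q_fuel * 100
= 5132 / 31876 * 100 = 16.10

16.10 %


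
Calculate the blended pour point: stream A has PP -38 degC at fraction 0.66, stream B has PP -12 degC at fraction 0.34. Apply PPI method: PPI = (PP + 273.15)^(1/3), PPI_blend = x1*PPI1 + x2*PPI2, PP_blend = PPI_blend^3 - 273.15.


PPI_1 = (-38 + 273.15)^(1/3) = 6.172318
PPI_2 = (-12 + 273.15)^(1/3) = 6.391901
PPI_blend = 0.66 * 6.172318 + 0.34 * 6.391901 = 6.246976
PP_blend = 6.246976^3 - 273.15 = 243.7864 - 273.15 = -29.36

-29.36 degC


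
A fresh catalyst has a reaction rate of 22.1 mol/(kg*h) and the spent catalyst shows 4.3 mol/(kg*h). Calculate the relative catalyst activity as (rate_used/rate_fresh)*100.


Activity (%) = (rate_used / rate_fresh) * 100
rate_used = 4.3, rate_fresh = 22.1
= (4.3 / 22.1) * 100
= 0.1946 * 100 = 19.46

19.46 %


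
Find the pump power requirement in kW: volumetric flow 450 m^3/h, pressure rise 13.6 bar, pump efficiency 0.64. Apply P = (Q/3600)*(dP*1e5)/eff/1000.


Q = 450 / 3600 = 0.125 m^3/s
P = 0.125 * (13.6 * 1e5) / 0.64 / 1000 = 265.6

265.6 kW


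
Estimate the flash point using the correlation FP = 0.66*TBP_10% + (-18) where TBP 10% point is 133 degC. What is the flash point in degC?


FP = 0.66 * 133 + (-18) = 69.78

69.78 degC


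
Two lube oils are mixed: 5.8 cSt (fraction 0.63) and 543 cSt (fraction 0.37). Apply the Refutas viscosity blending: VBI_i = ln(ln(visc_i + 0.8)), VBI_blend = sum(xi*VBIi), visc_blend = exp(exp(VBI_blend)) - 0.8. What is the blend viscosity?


Refutas method: VBN_i = 14.534*ln(ln(visc_i + 0.8)) + 10.975, blended linearly by mass fraction; since VBN is linear in VBI_i = ln(ln(visc_i + 0.8)) and the fractions sum to 1, blend VBI directly: visc = exp(exp(VBI_blend)) - 0.8
VBI_1 = ln(ln(5.8 + 0.8)) = 0.635025
VBI_2 = ln(ln(543 + 0.8)) = 1.84032
VBI_blend = 0.63 * 0.635025 + 0.37 * 1.84032 = 1.08098
visc_blend = exp(exp(1.08098)) - 0.8 = 18.26

18.26 cSt


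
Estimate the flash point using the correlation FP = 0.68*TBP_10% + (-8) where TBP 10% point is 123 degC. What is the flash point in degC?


FP = 0.68 * 123 + (-8) = 75.64

75.64 degC
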